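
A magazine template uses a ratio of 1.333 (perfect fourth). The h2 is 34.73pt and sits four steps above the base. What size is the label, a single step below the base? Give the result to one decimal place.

8.3pt

The gap is -1 − (4) = -5 steps, so the factor is 1.333^-5.
34.73 ÷ 1.333⁵ = 34.73 ÷ 4.20873 ≈ 8.252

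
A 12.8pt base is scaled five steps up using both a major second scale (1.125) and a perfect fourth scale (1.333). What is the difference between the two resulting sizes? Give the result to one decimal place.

30.8pt

Major second: 12.8 × 1.125⁵ = 23.066pt
Perfect fourth: 12.8 × 1.333⁵ = 53.872pt
Difference: 53.872 − 23.066 = 30.806pt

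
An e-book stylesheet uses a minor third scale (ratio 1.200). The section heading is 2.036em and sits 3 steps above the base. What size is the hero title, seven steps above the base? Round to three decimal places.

2.036 × 1.200⁴ = 2.036 × 2.07360 ≈ 4.222

4.222em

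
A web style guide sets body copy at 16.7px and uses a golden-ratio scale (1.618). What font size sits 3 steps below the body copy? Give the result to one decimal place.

3.9px

A modular type scale is a geometric sequence: sizeₙ = base × rⁿ.
16.7 ÷ 1.618³ = 16.7 ÷ 4.23580 ≈ 3.94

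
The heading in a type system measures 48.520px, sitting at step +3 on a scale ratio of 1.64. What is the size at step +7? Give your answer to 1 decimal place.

351.0px

The gap is 7 − (3) = 4 steps, so the factor is 1.64^4.
48.520 × 1.64⁴ = 48.520 × 7.23395 ≈ 350.991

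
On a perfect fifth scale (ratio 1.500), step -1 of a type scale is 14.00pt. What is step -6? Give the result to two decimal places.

Moving from step -1 to step -6 is 5 steps down, so divide by r⁵.
14.00 ÷ 1.500⁵ = 14.00 ÷ 7.59375 ≈ 1.844

1.84pt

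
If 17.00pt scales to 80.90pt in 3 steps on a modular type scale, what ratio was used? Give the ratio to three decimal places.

1.682

r³ = 80.90 / 17.00, so r = (80.90/17.00)^(1/3).
r = 4.7588^(1/3) ≈ 1.6820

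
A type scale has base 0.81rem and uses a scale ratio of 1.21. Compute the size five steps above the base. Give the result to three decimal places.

2.101rem

Each step on a modular scale multiplies by the ratio, so the size n steps from the base is base × ratioⁿ.
0.81 × 1.21⁵ = 0.81 × 2.59374 ≈ 2.101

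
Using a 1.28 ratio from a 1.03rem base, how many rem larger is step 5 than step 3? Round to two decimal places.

1.38rem

Step 3: 1.03 × 1.28³ = 2.1601rem
Step 5: 1.03 × 1.28⁵ = 3.5391rem
Difference: 3.5391 − 2.1601 = 1.3790rem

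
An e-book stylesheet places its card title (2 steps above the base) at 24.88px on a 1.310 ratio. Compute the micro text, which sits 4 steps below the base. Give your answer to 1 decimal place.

4.9px

24.88 ÷ 1.310⁶ = 24.88 ÷ 5.05391 ≈ 4.923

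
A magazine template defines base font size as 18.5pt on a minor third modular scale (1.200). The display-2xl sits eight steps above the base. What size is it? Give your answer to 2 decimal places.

79.55pt

A modular type scale is a geometric sequence: sizeₙ = base × rⁿ.
18.5 × 1.200⁸ = 18.5 × 4.29982 ≈ 79.55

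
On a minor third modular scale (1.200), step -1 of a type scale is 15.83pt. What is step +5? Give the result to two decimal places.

15.83 × 1.200⁶ = 15.83 × 2.98598 ≈ 47.268

47.27pt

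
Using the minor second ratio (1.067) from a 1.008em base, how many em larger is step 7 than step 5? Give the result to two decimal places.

Step 5: 1.008 × 1.067⁵ = 1.3941em
Step 7: 1.008 × 1.067⁷ = 1.5871em
Difference: 1.5871 − 1.3941 = 0.1930em

0.19em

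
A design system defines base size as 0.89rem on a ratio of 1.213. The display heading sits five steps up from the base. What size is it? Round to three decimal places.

2.337rem

0.89 × 1.213⁵ = 0.89 × 2.62606 ≈ 2.337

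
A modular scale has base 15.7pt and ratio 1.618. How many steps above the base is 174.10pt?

5

1.618ⁿ = 174.10 / 15.7 = 11.0892
n = ln(11.0892) / ln(1.618) = 2.4060 / 0.4812 ≈ 5.00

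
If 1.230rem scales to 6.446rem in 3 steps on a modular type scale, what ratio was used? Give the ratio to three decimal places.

The ratio satisfies 1.230 × r³ = 6.446, so r = (6.446 / 1.230)^(1/3).
r = 5.2407^(1/3) ≈ 1.7370

1.737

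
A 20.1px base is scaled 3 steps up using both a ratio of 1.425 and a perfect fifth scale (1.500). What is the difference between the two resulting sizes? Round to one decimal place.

9.7px

At 1.425: 20.1 × 1.425³ = 58.162px
Perfect fifth: 20.1 × 1.500³ = 67.838px
Difference: 67.838 − 58.162 = 9.676px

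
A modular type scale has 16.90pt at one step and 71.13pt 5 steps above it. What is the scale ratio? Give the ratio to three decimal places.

1.333

The ratio satisfies 16.90 × r⁵ = 71.13, so r = (71.13 / 16.90)^(1/5).
r = 4.2089^(1/5) ≈ 1.3330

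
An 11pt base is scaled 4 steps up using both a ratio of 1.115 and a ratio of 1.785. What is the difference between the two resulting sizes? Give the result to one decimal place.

At 1.115: 11.0 × 1.115⁴ = 17.002pt
At 1.785: 11.0 × 1.785⁴ = 111.672pt
Difference: 111.672 − 17.002 = 94.670pt

94.7pt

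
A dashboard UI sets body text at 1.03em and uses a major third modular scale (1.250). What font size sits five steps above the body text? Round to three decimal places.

1.03 × 1.250⁵ = 1.03 × 3.05176 ≈ 3.143

3.143em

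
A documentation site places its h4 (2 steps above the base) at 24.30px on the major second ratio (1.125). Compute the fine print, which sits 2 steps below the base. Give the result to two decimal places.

15.17px

Moving from step +2 to step -2 is 4 steps down, so divide by r⁴.
24.30 ÷ 1.125⁴ = 24.30 ÷ 1.60181 ≈ 15.170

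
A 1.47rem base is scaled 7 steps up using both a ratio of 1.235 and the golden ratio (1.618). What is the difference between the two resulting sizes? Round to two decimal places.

36.23rem

At 1.235: 1.47 × 1.235⁷ = 6.4415rem
Golden ratio: 1.47 × 1.618⁷ = 42.6744rem
Difference: 42.6744 − 6.4415 = 36.2329rem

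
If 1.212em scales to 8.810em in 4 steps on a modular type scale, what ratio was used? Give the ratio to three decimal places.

r⁴ = 8.810 / 1.212, so r = (8.810/1.212)^(1/4).
r = 7.2690^(1/4) ≈ 1.6420

1.642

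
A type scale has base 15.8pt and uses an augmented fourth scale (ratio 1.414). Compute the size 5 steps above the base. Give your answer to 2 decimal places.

89.31pt

Every step multiplies by the scale ratio.
15.8 × 1.414⁵ = 15.8 × 5.65258 ≈ 89.31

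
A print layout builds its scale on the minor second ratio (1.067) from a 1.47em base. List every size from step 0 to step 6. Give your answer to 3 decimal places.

1.470em, 1.568em, 1.674em, 1.786em, 1.905em, 2.033em, 2.169em

Step 0: 1.47em
Step 1: 1.47 × 1.067 = 1.568
Step 2: 1.47 × 1.067² = 1.674
Step 3: 1.47 × 1.067³ = 1.786
Step 4: 1.47 × 1.067⁴ = 1.905
Step 5: 1.47 × 1.067⁵ = 2.033
Step 6: 1.47 × 1.067⁶ = 2.169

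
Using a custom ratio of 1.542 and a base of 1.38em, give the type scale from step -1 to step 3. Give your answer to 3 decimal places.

0.895em, 1.380em, 2.128em, 3.281em, 5.060em

Step -1: 1.38 ÷ 1.542 = 0.895
Step 0: 1.38em
Step 1: 1.38 × 1.542 = 2.128
Step 2: 1.38 × 1.542² = 3.281
Step 3: 1.38 × 1.542³ = 5.060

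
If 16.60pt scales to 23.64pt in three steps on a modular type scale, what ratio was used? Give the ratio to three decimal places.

1.125

r³ = 23.64 / 16.60, so r = (23.64/16.60)^(1/3).
r = 1.4241^(1/3) ≈ 1.1251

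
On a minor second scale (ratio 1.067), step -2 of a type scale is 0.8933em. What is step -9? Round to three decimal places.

0.567em

0.8933 ÷ 1.067⁷ = 0.8933 ÷ 1.57453 ≈ 0.567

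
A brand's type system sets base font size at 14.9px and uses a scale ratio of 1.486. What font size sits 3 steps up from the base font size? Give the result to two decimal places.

Every step multiplies by the scale ratio.
14.9 × 1.486³ = 14.9 × 3.28138 ≈ 48.89

48.89px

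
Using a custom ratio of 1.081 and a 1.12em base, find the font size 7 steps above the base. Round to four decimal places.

1.12 × 1.081⁷ = 1.12 × 1.72496 ≈ 1.9320

1.9320em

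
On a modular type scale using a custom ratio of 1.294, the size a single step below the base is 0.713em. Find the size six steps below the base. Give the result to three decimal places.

0.197em

0.713 ÷ 1.294⁵ = 0.713 ÷ 3.62803 ≈ 0.197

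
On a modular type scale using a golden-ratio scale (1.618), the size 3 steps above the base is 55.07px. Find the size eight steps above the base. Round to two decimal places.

55.07 × 1.618⁵ = 55.07 × 11.08901 ≈ 610.672

610.67px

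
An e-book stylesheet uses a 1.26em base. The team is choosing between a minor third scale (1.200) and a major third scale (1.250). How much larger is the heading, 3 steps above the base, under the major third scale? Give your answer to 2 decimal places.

0.28em

Minor third: 1.26 × 1.200³ = 2.1773em
Major third: 1.26 × 1.250³ = 2.4609em
Difference: 2.4609 − 2.1773 = 0.2836em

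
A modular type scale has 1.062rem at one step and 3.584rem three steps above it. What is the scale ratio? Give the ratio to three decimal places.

r³ = 3.584 / 1.062, so r = (3.584/1.062)^(1/3).
r = 3.3748^(1/3) ≈ 1.5000

1.500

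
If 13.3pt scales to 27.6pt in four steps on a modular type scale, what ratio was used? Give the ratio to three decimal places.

r⁴ = 27.6 / 13.3, so r = (27.6/13.3)^(1/4).
r = 2.0752^(1/4) ≈ 1.2002

1.200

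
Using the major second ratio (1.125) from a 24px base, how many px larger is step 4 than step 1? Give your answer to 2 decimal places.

11.44px

Step 1: 24.0 × 1.125 = 27.0000px
Step 4: 24.0 × 1.125⁴ = 38.4434px
Difference: 38.4434 − 27.0000 = 11.4434px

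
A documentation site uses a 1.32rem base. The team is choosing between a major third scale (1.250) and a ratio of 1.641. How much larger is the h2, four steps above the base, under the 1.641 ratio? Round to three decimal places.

6.349rem

Major third: 1.32 × 1.250⁴ = 3.22266rem
At 1.641: 1.32 × 1.641⁴ = 9.57212rem
Difference: 9.57212 − 3.22266 = 6.34946rem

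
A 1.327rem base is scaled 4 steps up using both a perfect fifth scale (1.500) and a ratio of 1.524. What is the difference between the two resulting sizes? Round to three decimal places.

0.440rem

Perfect fifth: 1.327 × 1.500⁴ = 6.71794rem
At 1.524: 1.327 × 1.524⁴ = 7.15831rem
Difference: 7.15831 − 6.71794 = 0.44037rem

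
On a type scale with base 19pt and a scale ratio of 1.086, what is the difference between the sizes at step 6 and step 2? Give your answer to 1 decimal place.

8.8pt

Step 2: 19.0 × 1.086² = 22.409pt
Step 6: 19.0 × 1.086⁶ = 31.170pt
Difference: 31.170 − 22.409 = 8.761pt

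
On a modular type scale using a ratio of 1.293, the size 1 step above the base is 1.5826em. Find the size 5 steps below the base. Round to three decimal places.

0.339em

1.5826 ÷ 1.293⁶ = 1.5826 ÷ 4.67295 ≈ 0.339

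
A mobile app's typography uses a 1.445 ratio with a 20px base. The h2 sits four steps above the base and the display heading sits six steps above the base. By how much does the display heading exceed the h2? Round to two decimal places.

94.87px

Step 4: 20.0 × 1.445⁴ = 87.1970px
Step 6: 20.0 × 1.445⁶ = 182.0694px
Difference: 182.0694 − 87.1970 = 94.8724px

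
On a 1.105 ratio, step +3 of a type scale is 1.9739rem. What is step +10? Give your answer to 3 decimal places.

The gap is 10 − (3) = 7 steps, so the factor is 1.105^7.
1.9739 × 1.105⁷ = 1.9739 × 2.01157 ≈ 3.971

3.971rem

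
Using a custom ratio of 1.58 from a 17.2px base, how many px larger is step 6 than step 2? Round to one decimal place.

224.7px

Step 2: 17.2 × 1.58² = 42.938px
Step 6: 17.2 × 1.58⁶ = 267.591px
Difference: 267.591 − 42.938 = 224.653px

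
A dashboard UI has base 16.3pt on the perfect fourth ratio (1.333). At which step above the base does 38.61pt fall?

1.333ⁿ = 38.61 / 16.3 = 2.3687
n = ln(2.3687) / ln(1.333) = 0.8623 / 0.2874 ≈ 3.00

3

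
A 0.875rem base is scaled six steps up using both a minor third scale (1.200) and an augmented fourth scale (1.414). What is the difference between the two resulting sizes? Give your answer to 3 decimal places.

Minor third: 0.875 × 1.200⁶ = 2.61274rem
Augmented fourth: 0.875 × 1.414⁶ = 6.99366rem
Difference: 6.99366 − 2.61274 = 4.38092rem

4.381rem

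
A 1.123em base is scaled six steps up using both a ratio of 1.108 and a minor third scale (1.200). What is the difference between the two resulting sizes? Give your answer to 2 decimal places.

1.28em

At 1.108: 1.123 × 1.108⁶ = 2.0779em
Minor third: 1.123 × 1.200⁶ = 3.3533em
Difference: 3.3533 − 2.0779 = 1.2754em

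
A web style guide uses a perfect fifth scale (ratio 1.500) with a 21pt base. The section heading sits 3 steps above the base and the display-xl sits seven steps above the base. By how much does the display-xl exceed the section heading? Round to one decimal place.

Step 3: 21.0 × 1.500³ = 70.875pt
Step 7: 21.0 × 1.500⁷ = 358.805pt
Difference: 358.805 − 70.875 = 287.930pt

287.9pt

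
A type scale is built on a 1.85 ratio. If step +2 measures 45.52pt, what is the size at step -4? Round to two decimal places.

1.14pt

The gap is -4 − (2) = -6 steps, so the factor is 1.85^-6.
45.52 ÷ 1.85⁶ = 45.52 ÷ 40.08948 ≈ 1.135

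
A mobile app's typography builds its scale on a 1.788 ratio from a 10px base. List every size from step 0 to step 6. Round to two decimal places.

Step 0: 10px
Step 1: 10.0 × 1.788 = 17.88
Step 2: 10.0 × 1.788² = 31.97
Step 3: 10.0 × 1.788³ = 57.16
Step 4: 10.0 × 1.788⁴ = 102.20
Step 5: 10.0 × 1.788⁵ = 182.74
Step 6: 10.0 × 1.788⁶ = 326.74

10.00px, 17.88px, 31.97px, 57.16px, 102.20px, 182.74px, 326.74px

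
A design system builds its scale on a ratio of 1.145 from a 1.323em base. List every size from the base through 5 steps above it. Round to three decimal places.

Step 0: 1.323em
Step 1: 1.323 × 1.145 = 1.515
Step 2: 1.323 × 1.145² = 1.734
Step 3: 1.323 × 1.145³ = 1.986
Step 4: 1.323 × 1.145⁴ = 2.274
Step 5: 1.323 × 1.145⁵ = 2.604

1.323em, 1.515em, 1.734em, 1.986em, 2.274em, 2.604em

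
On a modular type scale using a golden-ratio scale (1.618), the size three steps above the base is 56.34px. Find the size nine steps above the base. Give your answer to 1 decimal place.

56.34 × 1.618⁶ = 56.34 × 17.94201 ≈ 1010.853

1010.9px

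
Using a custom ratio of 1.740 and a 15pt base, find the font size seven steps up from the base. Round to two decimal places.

15.0 × 1.740⁷ = 15.0 × 48.28861 ≈ 724.33

724.33pt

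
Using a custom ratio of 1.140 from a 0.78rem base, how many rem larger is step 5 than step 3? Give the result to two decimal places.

Step 3: 0.78 × 1.140³ = 1.1556rem
Step 5: 0.78 × 1.140⁵ = 1.5018rem
Difference: 1.5018 − 1.1556 = 0.3462rem

0.35rem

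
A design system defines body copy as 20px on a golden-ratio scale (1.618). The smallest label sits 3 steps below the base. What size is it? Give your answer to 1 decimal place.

Each step on a modular scale multiplies by the ratio, so the size n steps from the base is base × ratioⁿ.
20.0 ÷ 1.618³ = 20.0 ÷ 4.23580 ≈ 4.72

4.7px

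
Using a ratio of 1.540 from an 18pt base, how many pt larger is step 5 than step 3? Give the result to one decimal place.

90.2pt

Step 3: 18.0 × 1.540³ = 65.741pt
Step 5: 18.0 × 1.540⁵ = 155.911pt
Difference: 155.911 − 65.741 = 90.170pt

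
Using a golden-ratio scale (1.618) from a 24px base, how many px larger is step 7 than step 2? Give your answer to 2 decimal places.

633.89px

Step 2: 24.0 × 1.618² = 62.8302px
Step 7: 24.0 × 1.618⁷ = 696.7241px
Difference: 696.7241 − 62.8302 = 633.8939px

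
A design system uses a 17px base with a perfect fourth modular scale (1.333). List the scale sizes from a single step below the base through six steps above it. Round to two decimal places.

Step -1: 17.0 ÷ 1.333 = 12.75
Step 0: 17px
Step 1: 17.0 × 1.333 = 22.66
Step 2: 17.0 × 1.333² = 30.21
Step 3: 17.0 × 1.333³ = 40.27
Step 4: 17.0 × 1.333⁴ = 53.67
Step 5: 17.0 × 1.333⁵ = 71.55
Step 6: 17.0 × 1.333⁶ = 95.37

12.75px, 17.00px, 22.66px, 30.21px, 40.27px, 53.67px, 71.55px, 95.37px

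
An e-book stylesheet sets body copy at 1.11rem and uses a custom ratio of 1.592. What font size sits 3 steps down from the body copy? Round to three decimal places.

Each step on a modular scale multiplies by the ratio, so the size n steps from the base is base × ratioⁿ.
1.11 ÷ 1.592³ = 1.11 ÷ 4.03487 ≈ 0.275

0.275rem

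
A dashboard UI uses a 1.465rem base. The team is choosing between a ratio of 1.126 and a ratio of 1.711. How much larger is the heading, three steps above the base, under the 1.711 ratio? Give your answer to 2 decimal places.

5.25rem

At 1.126: 1.465 × 1.126³ = 2.0915rem
At 1.711: 1.465 × 1.711³ = 7.3382rem
Difference: 7.3382 − 2.0915 = 5.2467rem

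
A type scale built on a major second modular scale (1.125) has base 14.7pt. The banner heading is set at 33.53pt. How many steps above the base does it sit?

1.125ⁿ = 33.53 / 14.7 = 2.2810
n = ln(2.2810) / ln(1.125) = 0.8246 / 0.1178 ≈ 7.00

7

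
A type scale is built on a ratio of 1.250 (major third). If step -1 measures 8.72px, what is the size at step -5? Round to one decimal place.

3.6px

8.72 ÷ 1.250⁴ = 8.72 ÷ 2.44141 ≈ 3.572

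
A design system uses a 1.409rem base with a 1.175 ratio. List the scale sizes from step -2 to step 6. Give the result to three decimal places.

Step -2: 1.409 ÷ 1.175² = 1.021
Step -1: 1.409 ÷ 1.175 = 1.199
Step 0: 1.409rem
Step 1: 1.409 × 1.175 = 1.656
Step 2: 1.409 × 1.175² = 1.945
Step 3: 1.409 × 1.175³ = 2.286
Step 4: 1.409 × 1.175⁴ = 2.686
Step 5: 1.409 × 1.175⁵ = 3.156
Step 6: 1.409 × 1.175⁶ = 3.708

1.021rem, 1.199rem, 1.409rem, 1.656rem, 1.945rem, 2.286rem, 2.686rem, 3.156rem, 3.708rem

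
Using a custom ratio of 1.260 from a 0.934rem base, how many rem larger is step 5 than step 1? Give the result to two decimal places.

Step 1: 0.934 × 1.260 = 1.1768rem
Step 5: 0.934 × 1.260⁵ = 2.9662rem
Difference: 2.9662 − 1.1768 = 1.7894rem

1.79rem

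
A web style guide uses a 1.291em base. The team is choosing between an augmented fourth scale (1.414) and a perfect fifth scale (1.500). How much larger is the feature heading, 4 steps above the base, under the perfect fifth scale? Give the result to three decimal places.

Augmented fourth: 1.291 × 1.414⁴ = 5.16088em
Perfect fifth: 1.291 × 1.500⁴ = 6.53569em
Difference: 6.53569 − 5.16088 = 1.37481em

1.375em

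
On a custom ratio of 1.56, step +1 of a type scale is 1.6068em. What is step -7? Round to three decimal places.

The gap is -7 − (1) = -8 steps, so the factor is 1.56^-8.
1.6068 ÷ 1.56⁸ = 1.6068 ÷ 35.07493 ≈ 0.046

0.046em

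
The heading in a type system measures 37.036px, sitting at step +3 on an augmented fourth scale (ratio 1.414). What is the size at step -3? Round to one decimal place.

4.6px

Moving from step +3 to step -3 is 6 steps down, so divide by r⁶.
37.036 ÷ 1.414⁶ = 37.036 ÷ 7.99275 ≈ 4.634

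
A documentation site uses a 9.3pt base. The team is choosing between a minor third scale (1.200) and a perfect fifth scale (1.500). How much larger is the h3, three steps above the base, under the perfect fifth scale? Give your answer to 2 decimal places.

15.32pt

Minor third: 9.3 × 1.200³ = 16.0704pt
Perfect fifth: 9.3 × 1.500³ = 31.3875pt
Difference: 31.3875 − 16.0704 = 15.3171pt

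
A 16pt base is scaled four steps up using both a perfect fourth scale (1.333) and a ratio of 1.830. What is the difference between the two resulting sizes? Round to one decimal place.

Perfect fourth: 16.0 × 1.333⁴ = 50.517pt
At 1.830: 16.0 × 1.830⁴ = 179.442pt
Difference: 179.442 − 50.517 = 128.925pt

128.9pt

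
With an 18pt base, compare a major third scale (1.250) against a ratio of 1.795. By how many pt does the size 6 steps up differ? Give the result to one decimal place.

Major third: 18.0 × 1.250⁶ = 68.665pt
At 1.795: 18.0 × 1.795⁶ = 602.087pt
Difference: 602.087 − 68.665 = 533.422pt

533.4pt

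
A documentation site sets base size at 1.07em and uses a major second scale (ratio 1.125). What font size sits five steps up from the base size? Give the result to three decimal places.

1.928em

1.07 × 1.125⁵ = 1.07 × 1.80203 ≈ 1.928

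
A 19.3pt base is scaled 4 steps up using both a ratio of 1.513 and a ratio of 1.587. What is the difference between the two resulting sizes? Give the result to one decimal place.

21.3pt

At 1.513: 19.3 × 1.513⁴ = 101.138pt
At 1.587: 19.3 × 1.587⁴ = 122.424pt
Difference: 122.424 − 101.138 = 21.286pt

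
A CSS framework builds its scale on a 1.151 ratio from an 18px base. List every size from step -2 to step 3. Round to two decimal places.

13.59px, 15.64px, 18.00px, 20.72px, 23.85px, 27.45px

Step -2: 18.0 ÷ 1.151² = 13.59
Step -1: 18.0 ÷ 1.151 = 15.64
Step 0: 18px
Step 1: 18.0 × 1.151 = 20.72
Step 2: 18.0 × 1.151² = 23.85
Step 3: 18.0 × 1.151³ = 27.45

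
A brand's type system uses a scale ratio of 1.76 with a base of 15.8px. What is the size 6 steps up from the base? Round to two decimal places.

469.61px

15.8 × 1.76⁶ = 15.8 × 29.72186 ≈ 469.61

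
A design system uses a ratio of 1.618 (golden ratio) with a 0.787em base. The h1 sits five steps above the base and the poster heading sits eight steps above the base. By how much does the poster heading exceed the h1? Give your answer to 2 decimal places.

Step 5: 0.787 × 1.618⁵ = 8.7270em
Step 8: 0.787 × 1.618⁸ = 36.9660em
Difference: 36.9660 − 8.7270 = 28.2390em

28.24em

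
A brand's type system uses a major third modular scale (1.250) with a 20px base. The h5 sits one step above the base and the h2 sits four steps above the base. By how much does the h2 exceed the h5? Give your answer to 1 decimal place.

23.8px

Step 1: 20.0 × 1.250 = 25.000px
Step 4: 20.0 × 1.250⁴ = 48.828px
Difference: 48.828 − 25.000 = 23.828px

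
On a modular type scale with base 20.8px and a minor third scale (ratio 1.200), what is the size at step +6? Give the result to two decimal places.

20.8 × 1.200⁶ = 20.8 × 2.98598 ≈ 62.11

62.11px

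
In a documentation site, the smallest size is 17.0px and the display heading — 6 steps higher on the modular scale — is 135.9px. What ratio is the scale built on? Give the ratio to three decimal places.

1.414

The ratio satisfies 17.0 × r⁶ = 135.9, so r = (135.9 / 17.0)^(1/6).
r = 7.9941^(1/6) ≈ 1.4140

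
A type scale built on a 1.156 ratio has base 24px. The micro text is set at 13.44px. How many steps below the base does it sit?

1.156ⁿ = 24 / 13.44 = 1.7857
n = ln(1.7857) / ln(1.156) = 0.5798 / 0.1450 ≈ 4.00

4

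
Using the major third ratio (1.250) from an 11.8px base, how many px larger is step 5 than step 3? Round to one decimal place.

13.0px

Step 3: 11.8 × 1.250³ = 23.047px
Step 5: 11.8 × 1.250⁵ = 36.011px
Difference: 36.011 − 23.047 = 12.964px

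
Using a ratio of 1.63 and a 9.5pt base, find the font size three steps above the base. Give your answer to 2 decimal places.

Every step multiplies by the scale ratio.
9.5 × 1.63³ = 9.5 × 4.33075 ≈ 41.14

41.14pt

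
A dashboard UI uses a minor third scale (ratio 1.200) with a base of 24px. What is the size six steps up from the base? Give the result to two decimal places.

71.66px

24.0 × 1.200⁶ = 24.0 × 2.98598 ≈ 71.66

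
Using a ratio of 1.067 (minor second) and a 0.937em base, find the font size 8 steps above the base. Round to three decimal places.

1.574em

Each step on a modular scale multiplies by the ratio, so the size n steps from the base is base × ratioⁿ.
0.937 × 1.067⁸ = 0.937 × 1.68002 ≈ 1.574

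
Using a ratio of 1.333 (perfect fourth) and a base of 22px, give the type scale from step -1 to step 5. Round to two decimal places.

16.50px, 22.00px, 29.33px, 39.09px, 52.11px, 69.46px, 92.59px

Step -1: 22.0 ÷ 1.333 = 16.50
Step 0: 22px
Step 1: 22.0 × 1.333 = 29.33
Step 2: 22.0 × 1.333² = 39.09
Step 3: 22.0 × 1.333³ = 52.11
Step 4: 22.0 × 1.333⁴ = 69.46
Step 5: 22.0 × 1.333⁵ = 92.59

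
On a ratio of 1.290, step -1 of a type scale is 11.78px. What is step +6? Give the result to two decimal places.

Moving from step -1 to step +6 is 7 steps up, so multiply by r⁷.
11.78 × 1.290⁷ = 11.78 × 5.94467 ≈ 70.028

70.03px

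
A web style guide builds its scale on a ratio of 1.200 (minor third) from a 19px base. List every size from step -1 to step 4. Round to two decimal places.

Step -1: 19.0 ÷ 1.200 = 15.83
Step 0: 19px
Step 1: 19.0 × 1.200 = 22.80
Step 2: 19.0 × 1.200² = 27.36
Step 3: 19.0 × 1.200³ = 32.83
Step 4: 19.0 × 1.200⁴ = 39.40

15.83px, 19.00px, 22.80px, 27.36px, 32.83px, 39.40px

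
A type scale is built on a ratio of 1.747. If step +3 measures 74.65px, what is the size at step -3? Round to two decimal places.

2.63px

74.65 ÷ 1.747⁶ = 74.65 ÷ 28.42873 ≈ 2.626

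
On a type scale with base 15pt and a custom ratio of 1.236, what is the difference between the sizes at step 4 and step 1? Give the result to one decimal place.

Step 1: 15.0 × 1.236 = 18.540pt
Step 4: 15.0 × 1.236⁴ = 35.008pt
Difference: 35.008 − 18.540 = 16.468pt

16.5pt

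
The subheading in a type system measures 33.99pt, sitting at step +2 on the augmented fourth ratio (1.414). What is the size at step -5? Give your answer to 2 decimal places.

33.99 ÷ 1.414⁷ = 33.99 ÷ 11.30175 ≈ 3.007

3.01pt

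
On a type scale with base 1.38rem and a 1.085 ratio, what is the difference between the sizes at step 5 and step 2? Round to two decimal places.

Step 2: 1.38 × 1.085² = 1.6246rem
Step 5: 1.38 × 1.085⁵ = 2.0750rem
Difference: 2.0750 − 1.6246 = 0.4504rem

0.45rem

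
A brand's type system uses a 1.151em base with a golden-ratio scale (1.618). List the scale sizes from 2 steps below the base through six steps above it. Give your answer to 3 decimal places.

0.440em, 0.711em, 1.151em, 1.862em, 3.013em, 4.875em, 7.888em, 12.763em, 20.651em

Step -2: 1.151 ÷ 1.618² = 0.440
Step -1: 1.151 ÷ 1.618 = 0.711
Step 0: 1.151em
Step 1: 1.151 × 1.618 = 1.862
Step 2: 1.151 × 1.618² = 3.013
Step 3: 1.151 × 1.618³ = 4.875
Step 4: 1.151 × 1.618⁴ = 7.888
Step 5: 1.151 × 1.618⁵ = 12.763
Step 6: 1.151 × 1.618⁶ = 20.651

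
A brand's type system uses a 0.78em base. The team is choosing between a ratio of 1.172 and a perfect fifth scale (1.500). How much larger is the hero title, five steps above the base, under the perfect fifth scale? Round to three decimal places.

4.198em

At 1.172: 0.78 × 1.172⁵ = 1.72478em
Perfect fifth: 0.78 × 1.500⁵ = 5.92313em
Difference: 5.92313 − 1.72478 = 4.19835em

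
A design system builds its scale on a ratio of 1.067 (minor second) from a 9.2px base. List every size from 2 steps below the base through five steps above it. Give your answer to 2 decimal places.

Step -2: 9.2 ÷ 1.067² = 8.08
Step -1: 9.2 ÷ 1.067 = 8.62
Step 0: 9.2px
Step 1: 9.2 × 1.067 = 9.82
Step 2: 9.2 × 1.067² = 10.47
Step 3: 9.2 × 1.067³ = 11.18
Step 4: 9.2 × 1.067⁴ = 11.92
Step 5: 9.2 × 1.067⁵ = 12.72

8.08px, 8.62px, 9.20px, 9.82px, 10.47px, 11.18px, 11.92px, 12.72px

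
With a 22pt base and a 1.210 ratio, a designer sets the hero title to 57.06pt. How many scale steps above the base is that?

1.210ⁿ = 57.06 / 22 = 2.5936
n = ln(2.5936) / ln(1.210) = 0.9531 / 0.1906 ≈ 5.00

5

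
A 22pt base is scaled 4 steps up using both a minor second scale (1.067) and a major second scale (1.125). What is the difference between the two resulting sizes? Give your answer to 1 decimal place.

6.7pt

Minor second: 22.0 × 1.067⁴ = 28.515pt
Major second: 22.0 × 1.125⁴ = 35.240pt
Difference: 35.240 − 28.515 = 6.725pt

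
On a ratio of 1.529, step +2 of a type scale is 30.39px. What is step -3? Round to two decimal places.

30.39 ÷ 1.529⁵ = 30.39 ÷ 8.35675 ≈ 3.637

3.64px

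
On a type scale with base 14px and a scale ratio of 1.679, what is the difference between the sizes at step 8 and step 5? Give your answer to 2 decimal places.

697.36px

Step 5: 14.0 × 1.679⁵ = 186.8020px
Step 8: 14.0 × 1.679⁸ = 884.1656px
Difference: 884.1656 − 186.8020 = 697.3636px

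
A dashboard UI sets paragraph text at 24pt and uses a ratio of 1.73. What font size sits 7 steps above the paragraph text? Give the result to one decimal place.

24.0 × 1.73⁷ = 24.0 × 46.37914 ≈ 1113.10

1113.1pt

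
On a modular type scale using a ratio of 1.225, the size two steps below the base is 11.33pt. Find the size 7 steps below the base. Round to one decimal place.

The gap is -7 − (-2) = -5 steps, so the factor is 1.225^-5.
11.33 ÷ 1.225⁵ = 11.33 ÷ 2.75855 ≈ 4.107

4.1pt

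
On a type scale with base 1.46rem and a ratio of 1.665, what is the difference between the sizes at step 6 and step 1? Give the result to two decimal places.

Step 1: 1.46 × 1.665 = 2.4309rem
Step 6: 1.46 × 1.665⁶ = 31.1056rem
Difference: 31.1056 − 2.4309 = 28.6747rem

28.67rem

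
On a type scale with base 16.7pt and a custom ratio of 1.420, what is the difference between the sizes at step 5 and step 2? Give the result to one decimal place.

62.7pt

Step 2: 16.7 × 1.420² = 33.674pt
Step 5: 16.7 × 1.420⁵ = 96.418pt
Difference: 96.418 − 33.674 = 62.744pt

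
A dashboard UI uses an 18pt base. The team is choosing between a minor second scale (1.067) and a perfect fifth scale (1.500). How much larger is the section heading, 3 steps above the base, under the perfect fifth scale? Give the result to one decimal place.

Minor second: 18.0 × 1.067³ = 21.866pt
Perfect fifth: 18.0 × 1.500³ = 60.750pt
Difference: 60.750 − 21.866 = 38.884pt

38.9pt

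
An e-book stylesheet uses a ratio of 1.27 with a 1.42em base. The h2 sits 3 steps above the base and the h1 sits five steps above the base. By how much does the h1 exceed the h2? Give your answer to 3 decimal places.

Step 3: 1.42 × 1.27³ = 2.90870em
Step 5: 1.42 × 1.27⁵ = 4.69145em
Difference: 4.69145 − 2.90870 = 1.78275em

1.783em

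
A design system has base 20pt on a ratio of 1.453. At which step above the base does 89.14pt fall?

4

1.453ⁿ = 89.14 / 20 = 4.4570
n = ln(4.4570) / ln(1.453) = 1.4945 / 0.3736 ≈ 4.00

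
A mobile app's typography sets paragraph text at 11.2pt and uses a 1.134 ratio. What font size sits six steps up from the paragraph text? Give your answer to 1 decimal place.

23.8pt

11.2 × 1.134⁶ = 11.2 × 2.12656 ≈ 23.82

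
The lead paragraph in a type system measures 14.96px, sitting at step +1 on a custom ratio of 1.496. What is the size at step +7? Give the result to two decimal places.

The gap is 7 − (1) = 6 steps, so the factor is 1.496^6.
14.96 × 1.496⁶ = 14.96 × 11.20959 ≈ 167.695

167.70px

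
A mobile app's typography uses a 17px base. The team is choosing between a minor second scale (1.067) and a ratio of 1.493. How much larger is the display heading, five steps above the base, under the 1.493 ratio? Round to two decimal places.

Minor second: 17.0 × 1.067⁵ = 23.5110px
At 1.493: 17.0 × 1.493⁵ = 126.1095px
Difference: 126.1095 − 23.5110 = 102.5985px

102.60px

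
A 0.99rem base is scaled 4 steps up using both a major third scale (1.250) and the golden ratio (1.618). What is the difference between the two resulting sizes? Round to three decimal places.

Major third: 0.99 × 1.250⁴ = 2.41699rem
Golden ratio: 0.99 × 1.618⁴ = 6.78499rem
Difference: 6.78499 − 2.41699 = 4.36800rem

4.368rem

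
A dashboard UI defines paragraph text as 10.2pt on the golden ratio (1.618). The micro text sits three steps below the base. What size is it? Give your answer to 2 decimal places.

2.41pt

10.2 ÷ 1.618³ = 10.2 ÷ 4.23580 ≈ 2.41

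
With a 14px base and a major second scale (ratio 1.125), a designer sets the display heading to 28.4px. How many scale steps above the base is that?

6

1.125ⁿ = 28.4 / 14 = 2.0286
n = ln(2.0286) / ln(1.125) = 0.7073 / 0.1178 ≈ 6.01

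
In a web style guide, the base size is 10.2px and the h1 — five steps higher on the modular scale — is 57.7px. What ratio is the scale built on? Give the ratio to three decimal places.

1.414

r⁵ = 57.7 / 10.2, so r = (57.7/10.2)^(1/5).
r = 5.6569^(1/5) ≈ 1.4142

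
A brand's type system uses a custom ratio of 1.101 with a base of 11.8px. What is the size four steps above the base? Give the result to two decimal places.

17.34px

11.8 × 1.101⁴ = 11.8 × 1.46943 ≈ 17.34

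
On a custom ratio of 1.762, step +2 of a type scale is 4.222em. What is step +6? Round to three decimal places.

Moving from step +2 to step +6 is 4 steps up, so multiply by r⁴.
4.222 × 1.762⁴ = 4.222 × 9.63881 ≈ 40.695

40.695em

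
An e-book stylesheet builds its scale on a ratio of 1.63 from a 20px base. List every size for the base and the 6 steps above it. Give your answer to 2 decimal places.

20.00px, 32.60px, 53.14px, 86.61px, 141.18px, 230.13px, 375.11px

Step 0: 20px
Step 1: 20.0 × 1.63 = 32.60
Step 2: 20.0 × 1.63² = 53.14
Step 3: 20.0 × 1.63³ = 86.61
Step 4: 20.0 × 1.63⁴ = 141.18
Step 5: 20.0 × 1.63⁵ = 230.13
Step 6: 20.0 × 1.63⁶ = 375.11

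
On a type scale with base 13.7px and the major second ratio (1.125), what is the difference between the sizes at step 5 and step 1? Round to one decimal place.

Step 1: 13.7 × 1.125 = 15.412px
Step 5: 13.7 × 1.125⁵ = 24.688px
Difference: 24.688 − 15.412 = 9.276px

9.3px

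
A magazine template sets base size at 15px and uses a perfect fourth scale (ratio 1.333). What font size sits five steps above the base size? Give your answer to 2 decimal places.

63.13px

Every step multiplies by the scale ratio.
15.0 × 1.333⁵ = 15.0 × 4.20873 ≈ 63.13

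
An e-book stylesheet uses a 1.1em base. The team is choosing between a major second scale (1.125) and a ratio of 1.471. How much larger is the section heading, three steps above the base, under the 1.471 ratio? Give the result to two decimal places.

Major second: 1.1 × 1.125³ = 1.5662em
At 1.471: 1.1 × 1.471³ = 3.5013em
Difference: 3.5013 − 1.5662 = 1.9351em

1.94em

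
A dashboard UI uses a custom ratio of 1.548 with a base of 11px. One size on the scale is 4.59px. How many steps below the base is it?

2

1.548ⁿ = 11 / 4.59 = 2.3965
n = ln(2.3965) / ln(1.548) = 0.8740 / 0.4370 ≈ 2.00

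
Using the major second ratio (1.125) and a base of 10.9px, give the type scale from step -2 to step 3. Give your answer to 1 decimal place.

Step -2: 10.9 ÷ 1.125² = 8.6
Step -1: 10.9 ÷ 1.125 = 9.7
Step 0: 10.9px
Step 1: 10.9 × 1.125 = 12.3
Step 2: 10.9 × 1.125² = 13.8
Step 3: 10.9 × 1.125³ = 15.5

8.6px, 9.7px, 10.9px, 12.3px, 13.8px, 15.5px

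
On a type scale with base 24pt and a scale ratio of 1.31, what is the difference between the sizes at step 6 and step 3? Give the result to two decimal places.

67.34pt

Step 3: 24.0 × 1.31³ = 53.9542pt
Step 6: 24.0 × 1.31⁶ = 121.2939pt
Difference: 121.2939 − 53.9542 = 67.3397pt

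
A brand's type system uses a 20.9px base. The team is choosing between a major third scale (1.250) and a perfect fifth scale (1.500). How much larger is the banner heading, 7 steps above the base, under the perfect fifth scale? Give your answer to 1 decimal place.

Major third: 20.9 × 1.250⁷ = 99.659px
Perfect fifth: 20.9 × 1.500⁷ = 357.096px
Difference: 357.096 − 99.659 = 257.437px

257.4px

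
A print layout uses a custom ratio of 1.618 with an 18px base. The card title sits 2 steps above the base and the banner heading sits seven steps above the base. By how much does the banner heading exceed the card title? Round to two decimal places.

475.42px

Step 2: 18.0 × 1.618² = 47.1226px
Step 7: 18.0 × 1.618⁷ = 522.5431px
Difference: 522.5431 − 47.1226 = 475.4205px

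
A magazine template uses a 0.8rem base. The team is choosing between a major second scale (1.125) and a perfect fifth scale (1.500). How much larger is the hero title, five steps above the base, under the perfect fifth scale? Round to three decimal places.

Major second: 0.8 × 1.125⁵ = 1.44163rem
Perfect fifth: 0.8 × 1.500⁵ = 6.07500rem
Difference: 6.07500 − 1.44163 = 4.63337rem

4.633rem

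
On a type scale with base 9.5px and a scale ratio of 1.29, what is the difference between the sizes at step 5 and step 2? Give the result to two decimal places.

Step 2: 9.5 × 1.29² = 15.8090px
Step 5: 9.5 × 1.29⁵ = 33.9369px
Difference: 33.9369 − 15.8090 = 18.1279px

18.13px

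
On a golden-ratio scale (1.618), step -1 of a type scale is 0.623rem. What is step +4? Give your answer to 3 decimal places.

6.908rem

The gap is 4 − (-1) = 5 steps, so the factor is 1.618^5.
0.623 × 1.618⁵ = 0.623 × 11.08901 ≈ 6.908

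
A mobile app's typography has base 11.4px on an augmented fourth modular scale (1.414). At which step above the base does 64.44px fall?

5

1.414ⁿ = 64.44 / 11.4 = 5.6526
n = ln(5.6526) / ln(1.414) = 1.7321 / 0.3464 ≈ 5.00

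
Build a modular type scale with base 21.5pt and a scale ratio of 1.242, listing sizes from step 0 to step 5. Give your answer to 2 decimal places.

21.50pt, 26.70pt, 33.17pt, 41.19pt, 51.16pt, 63.54pt

Step 0: 21.5pt
Step 1: 21.5 × 1.242 = 26.70
Step 2: 21.5 × 1.242² = 33.17
Step 3: 21.5 × 1.242³ = 41.19
Step 4: 21.5 × 1.242⁴ = 51.16
Step 5: 21.5 × 1.242⁵ = 63.54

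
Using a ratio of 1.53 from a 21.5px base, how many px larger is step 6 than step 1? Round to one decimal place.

Step 1: 21.5 × 1.53 = 32.895px
Step 6: 21.5 × 1.53⁶ = 275.795px
Difference: 275.795 − 32.895 = 242.900px

242.9px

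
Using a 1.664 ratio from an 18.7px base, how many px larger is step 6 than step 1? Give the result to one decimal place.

365.9px

Step 1: 18.7 × 1.664 = 31.117px
Step 6: 18.7 × 1.664⁶ = 396.974px
Difference: 396.974 − 31.117 = 365.857px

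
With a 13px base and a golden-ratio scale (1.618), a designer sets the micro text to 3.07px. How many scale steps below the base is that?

3

1.618ⁿ = 13 / 3.07 = 4.2345
n = ln(4.2345) / ln(1.618) = 1.4433 / 0.4812 ≈ 3.00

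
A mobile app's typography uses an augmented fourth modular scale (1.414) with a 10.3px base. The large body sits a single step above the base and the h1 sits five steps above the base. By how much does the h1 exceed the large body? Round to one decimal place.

43.7px

Step 1: 10.3 × 1.414 = 14.564px
Step 5: 10.3 × 1.414⁵ = 58.222px
Difference: 58.222 − 14.564 = 43.658px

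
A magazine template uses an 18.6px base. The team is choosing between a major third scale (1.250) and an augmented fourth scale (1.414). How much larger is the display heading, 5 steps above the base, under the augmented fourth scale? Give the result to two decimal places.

Major third: 18.6 × 1.250⁵ = 56.7627px
Augmented fourth: 18.6 × 1.414⁵ = 105.1381px
Difference: 105.1381 − 56.7627 = 48.3754px

48.38px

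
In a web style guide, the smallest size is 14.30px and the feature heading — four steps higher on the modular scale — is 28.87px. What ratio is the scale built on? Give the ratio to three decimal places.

1.192

The ratio satisfies 14.30 × r⁴ = 28.87, so r = (28.87 / 14.30)^(1/4).
r = 2.0189^(1/4) ≈ 1.1920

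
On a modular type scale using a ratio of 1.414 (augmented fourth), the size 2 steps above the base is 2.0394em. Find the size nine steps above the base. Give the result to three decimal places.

23.049em

2.0394 × 1.414⁷ = 2.0394 × 11.30175 ≈ 23.049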